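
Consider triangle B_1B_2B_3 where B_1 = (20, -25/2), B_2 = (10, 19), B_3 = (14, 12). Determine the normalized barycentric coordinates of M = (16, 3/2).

Signed area of the reference triangle: [B_1B_2B_3] = ½·(20·(19−12) + 10·(12−(-25/2)) + 14·(-25/2−19)) = ½·(140 + 245 − 441) = -28.
[MB_2B_3] = ½·(16·(19−12) + 10·(12−(3/2)) + 14·(3/2−19)) = ½·(112 + 105 − 245) = -14, so the B_1-coordinate is (-14)/(-28) = 1/2.
[B_1MB_3] = ½·(20·(3/2−12) + 16·(12−(-25/2)) + 14·(-25/2−(3/2))) = ½·(-210 + 392 − 196) = -7, so the B_2-coordinate is 1/4.
[B_1B_2M] = ½·(20·(19−(3/2)) + 10·(3/2−(-25/2)) + 16·(-25/2−19)) = ½·(350 + 140 − 504) = -7, so the B_3-coordinate is 1/4.
Check: 1/2 + 1/4 + 1/4 = 1.

(1/2, 1/4, 1/4)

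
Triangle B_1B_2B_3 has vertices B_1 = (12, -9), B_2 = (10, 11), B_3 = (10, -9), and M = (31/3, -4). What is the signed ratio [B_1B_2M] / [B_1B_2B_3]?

7/12

[B_1B_2B_3] = ½·(12·(11−(-9)) + 10·(-9−(-9)) + 10·(-9−11)) = ½·(240 + 0 − 200) = 20.
[B_1B_2M] = ½·(12·(11−(-4)) + 10·(-4−(-9)) + (31/3)·(-9−11)) = ½·(180 + 50 − 620/3) = 35/3, so the ratio is (35/3)/20 = 7/12.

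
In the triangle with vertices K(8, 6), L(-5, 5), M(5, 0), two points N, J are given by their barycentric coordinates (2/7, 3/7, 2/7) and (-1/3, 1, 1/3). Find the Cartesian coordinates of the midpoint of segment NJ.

(-31/14, 24/7)

Barycentric coordinates of the midpoint are the average: (-1/42, 5/7, 13/42).
Converting: (-1/42)·K + (5/7)·L + (13/42)·M = (-31/14, 24/7).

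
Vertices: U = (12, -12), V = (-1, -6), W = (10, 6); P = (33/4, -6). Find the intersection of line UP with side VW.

(9/2, 0)

Barycentric coordinates of P with respect to UVW: (1/2, 1/4, 1/4).
On side VW the U-coordinate is zero; dropping P's U-weight 1/2 and renormalizing the remaining 1/4 : 1/4 gives weights 1/2, 1/2 on V, W.
Q = (1/2)·(-1, -6) + (1/2)·(10, 6) = (9/2, 0).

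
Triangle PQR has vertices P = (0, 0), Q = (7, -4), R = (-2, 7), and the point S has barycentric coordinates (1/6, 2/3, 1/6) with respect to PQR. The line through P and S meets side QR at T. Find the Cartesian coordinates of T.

(26/5, -9/5)

Line PS meets QR where the P-coordinate vanishes; zeroing S's P-weight and renormalizing leaves Q, R-weights 2/3 : 1/6 → (4/5, 1/5).
So T = (4/5)·Q + (1/5)·R = (26/5, -9/5).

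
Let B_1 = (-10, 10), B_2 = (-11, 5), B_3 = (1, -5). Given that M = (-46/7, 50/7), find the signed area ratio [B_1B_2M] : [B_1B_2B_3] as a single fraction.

2/7

[B_1B_2B_3] = ½·((-10)·(5−(-5)) + (-11)·(-5−10) + 1·(10−5)) = ½·(-100 + 165 + 5) = 35.
[B_1B_2M] = ½·((-10)·(5−(50/7)) + (-11)·(50/7−10) + (-46/7)·(10−5)) = ½·(150/7 + 220/7 − 230/7) = 10, so the ratio is 10/35 = 2/7.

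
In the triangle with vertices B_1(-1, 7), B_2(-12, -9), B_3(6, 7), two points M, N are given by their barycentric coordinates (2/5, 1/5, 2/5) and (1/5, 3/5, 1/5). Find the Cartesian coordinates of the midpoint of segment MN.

(-33/10, 3/5)

Barycentric coordinates of the midpoint are the average: (3/10, 2/5, 3/10).
Converting: (3/10)·B_1 + (2/5)·B_2 + (3/10)·B_3 = (-33/10, 3/5).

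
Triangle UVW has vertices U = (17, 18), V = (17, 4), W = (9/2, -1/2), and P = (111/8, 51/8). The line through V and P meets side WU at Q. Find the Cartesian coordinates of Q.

Barycentric coordinates of P with respect to UVW: (1/4, 1/2, 1/4).
On side WU the V-coordinate is zero; dropping P's V-weight 1/2 and renormalizing the remaining 1/4 : 1/4 gives weights 1/2, 1/2 on W, U.
Q = (1/2)·(9/2, -1/2) + (1/2)·(17, 18) = (43/4, 35/4).

(43/4, 35/4)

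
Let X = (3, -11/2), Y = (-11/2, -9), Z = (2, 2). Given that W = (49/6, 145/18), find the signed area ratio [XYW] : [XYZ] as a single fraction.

13/9

[XYZ] = ½·(3·(-9−2) + (-11/2)·(2−(-11/2)) + 2·(-11/2−(-9))) = ½·(-33 − 165/4 + 7) = -269/8.
[XYW] = ½·(3·(-9−(145/18)) + (-11/2)·(145/18−(-11/2)) + (49/6)·(-11/2−(-9))) = ½·(-307/6 − 671/9 + 343/12) = -3497/72, so the ratio is (-3497/72)/(-269/8) = 13/9.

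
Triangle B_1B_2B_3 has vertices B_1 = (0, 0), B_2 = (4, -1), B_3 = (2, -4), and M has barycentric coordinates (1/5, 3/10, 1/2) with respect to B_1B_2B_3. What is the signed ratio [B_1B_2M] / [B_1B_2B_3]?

The signed ratio [B_1B_2M]/[B_1B_2B_3] equals the barycentric coordinate of M at vertex B_3, which is 1/2.

1/2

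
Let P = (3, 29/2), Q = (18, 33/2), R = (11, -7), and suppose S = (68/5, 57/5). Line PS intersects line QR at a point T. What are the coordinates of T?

Barycentric coordinates of S with respect to PQR: (1/5, 3/5, 1/5).
On side QR the P-coordinate is zero; dropping S's P-weight 1/5 and renormalizing the remaining 3/5 : 1/5 gives weights 3/4, 1/4 on Q, R.
T = (3/4)·(18, 33/2) + (1/4)·(11, -7) = (65/4, 85/8).

(65/4, 85/8)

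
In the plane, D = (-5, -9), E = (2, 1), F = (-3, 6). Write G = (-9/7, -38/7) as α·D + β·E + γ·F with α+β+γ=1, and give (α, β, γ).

Signed area of the reference triangle: [DEF] = ½·((-5)·(1−6) + 2·(6−(-9)) + (-3)·(-9−1)) = ½·(25 + 30 + 30) = 85/2.
[GEF] = ½·((-9/7)·(1−6) + 2·(6−(-38/7)) + (-3)·(-38/7−1)) = ½·(45/7 + 160/7 + 135/7) = 170/7, so the D-coordinate is (170/7)/(85/2) = 4/7.
[DGF] = ½·((-5)·(-38/7−6) + (-9/7)·(6−(-9)) + (-3)·(-9−(-38/7))) = ½·(400/7 − 135/7 + 75/7) = 170/7, so the E-coordinate is 4/7.
[DEG] = ½·((-5)·(1−(-38/7)) + 2·(-38/7−(-9)) + (-9/7)·(-9−1)) = ½·(-225/7 + 50/7 + 90/7) = -85/14, so the F-coordinate is -1/7.
Check: 4/7 + 4/7 − 1/7 = 1.

(4/7, 4/7, -1/7)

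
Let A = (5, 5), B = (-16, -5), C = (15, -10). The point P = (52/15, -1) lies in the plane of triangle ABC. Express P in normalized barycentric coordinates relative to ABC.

Signed area of the reference triangle: [ABC] = ½·(5·(-5−(-10)) + (-16)·(-10−5) + 15·(5−(-5))) = ½·(25 + 240 + 150) = 415/2.
[PBC] = ½·((52/15)·(-5−(-10)) + (-16)·(-10−(-1)) + 15·(-1−(-5))) = ½·(52/3 + 144 + 60) = 332/3, so the A-coordinate is (332/3)/(415/2) = 8/15.
[APC] = ½·(5·(-1−(-10)) + (52/15)·(-10−5) + 15·(5−(-1))) = ½·(45 − 52 + 90) = 83/2, so the B-coordinate is 1/5.
[ABP] = ½·(5·(-5−(-1)) + (-16)·(-1−5) + (52/15)·(5−(-5))) = ½·(-20 + 96 + 104/3) = 166/3, so the C-coordinate is 4/15.

(8/15, 1/5, 4/15)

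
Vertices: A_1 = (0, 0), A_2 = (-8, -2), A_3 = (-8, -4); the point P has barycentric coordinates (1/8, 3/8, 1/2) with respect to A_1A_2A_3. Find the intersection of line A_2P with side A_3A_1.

Line A_2P meets A_3A_1 where the A_2-coordinate vanishes; zeroing P's A_2-weight and renormalizing leaves A_3, A_1-weights 1/2 : 1/8 → (4/5, 1/5).
So Q = (4/5)·A_3 + (1/5)·A_1 = (-32/5, -16/5).

(-32/5, -16/5)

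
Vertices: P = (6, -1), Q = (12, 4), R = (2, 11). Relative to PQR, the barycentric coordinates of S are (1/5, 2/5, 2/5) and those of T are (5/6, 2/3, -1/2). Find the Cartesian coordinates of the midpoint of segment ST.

Barycentric coordinates of the midpoint are the average: (31/60, 8/15, -1/20).
Converting: (31/60)·P + (8/15)·Q + (-1/20)·R = (47/5, 16/15).

(47/5, 16/15)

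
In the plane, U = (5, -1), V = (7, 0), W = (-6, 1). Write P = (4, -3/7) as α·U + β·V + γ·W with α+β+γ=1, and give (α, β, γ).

Signed area of the reference triangle: [UVW] = ½·(5·(0−1) + 7·(1−(-1)) + (-6)·(-1−0)) = ½·(-5 + 14 + 6) = 15/2.
[PVW] = ½·(4·(0−1) + 7·(1−(-3/7)) + (-6)·(-3/7−0)) = ½·(-4 + 10 + 18/7) = 30/7, so the U-coordinate is (30/7)/(15/2) = 4/7.
[UPW] = ½·(5·(-3/7−1) + 4·(1−(-1)) + (-6)·(-1−(-3/7))) = ½·(-50/7 + 8 + 24/7) = 15/7, so the V-coordinate is 2/7.
[UVP] = ½·(5·(0−(-3/7)) + 7·(-3/7−(-1)) + 4·(-1−0)) = ½·(15/7 + 4 − 4) = 15/14, so the W-coordinate is 1/7.
Check: 4/7 + 2/7 + 1/7 = 1.

(4/7, 2/7, 1/7)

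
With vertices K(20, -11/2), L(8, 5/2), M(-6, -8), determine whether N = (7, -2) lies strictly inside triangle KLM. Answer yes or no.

Barycentric coordinates of N: (15/68, 247/476, 31/119).
The three coordinates are positive, positive, positive; a point is interior exactly when all three are positive.

yes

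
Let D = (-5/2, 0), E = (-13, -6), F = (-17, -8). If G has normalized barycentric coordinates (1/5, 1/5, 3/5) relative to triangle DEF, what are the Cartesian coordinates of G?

(-133/10, -6)

G = (1/5)·D + (1/5)·E + (3/5)·F.
x-coordinate: (1/5)·(-5/2) + (1/5)·(-13) + (3/5)·(-17) = -133/10.
y-coordinate: (1/5)·0 + (1/5)·(-6) + (3/5)·(-8) = -6.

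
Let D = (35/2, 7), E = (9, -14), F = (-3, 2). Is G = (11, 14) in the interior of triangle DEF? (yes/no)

no

Barycentric coordinates of G: (92/97, -44/97, 49/97).
The three coordinates are positive, negative, positive; a point is interior exactly when all three are positive.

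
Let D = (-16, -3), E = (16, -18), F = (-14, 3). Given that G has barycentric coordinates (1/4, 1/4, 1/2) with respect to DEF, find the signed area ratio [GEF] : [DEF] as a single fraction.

1/4

The signed ratio [GEF]/[DEF] equals the barycentric coordinate of G at vertex D, which is 1/4.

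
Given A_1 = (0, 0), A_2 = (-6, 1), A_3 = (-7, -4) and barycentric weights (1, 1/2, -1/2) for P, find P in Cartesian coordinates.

(1/2, 5/2)

P = 1·A_1 + (1/2)·A_2 + (-1/2)·A_3.
x-coordinate: 1·0 + (1/2)·(-6) + (-1/2)·(-7) = 1/2.
y-coordinate: 1·0 + (1/2)·1 + (-1/2)·(-4) = 5/2.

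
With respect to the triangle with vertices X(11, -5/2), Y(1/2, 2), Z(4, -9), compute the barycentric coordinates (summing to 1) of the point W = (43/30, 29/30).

Signed area of the reference triangle: [XYZ] = ½·(11·(2−(-9)) + (1/2)·(-9−(-5/2)) + 4·(-5/2−2)) = ½·(121 − 13/4 − 18) = 399/8.
[WYZ] = ½·((43/30)·(2−(-9)) + (1/2)·(-9−(29/30)) + 4·(29/30−2)) = ½·(473/30 − 299/60 − 62/15) = 133/40, so the X-coordinate is (133/40)/(399/8) = 1/15.
[XWZ] = ½·(11·(29/30−(-9)) + (43/30)·(-9−(-5/2)) + 4·(-5/2−(29/30))) = ½·(3289/30 − 559/60 − 208/15) = 1729/40, so the Y-coordinate is 13/15.
[XYW] = ½·(11·(2−(29/30)) + (1/2)·(29/30−(-5/2)) + (43/30)·(-5/2−2)) = ½·(341/30 + 26/15 − 129/20) = 133/40, so the Z-coordinate is 1/15.
Check: 1/15 + 13/15 + 1/15 = 1.

(1/15, 13/15, 1/15)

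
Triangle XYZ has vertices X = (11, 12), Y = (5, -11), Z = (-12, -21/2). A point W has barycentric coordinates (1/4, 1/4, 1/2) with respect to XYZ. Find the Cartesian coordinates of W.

W = (1/4)·X + (1/4)·Y + (1/2)·Z.
x-coordinate: (1/4)·11 + (1/4)·5 + (1/2)·(-12) = -2.
y-coordinate: (1/4)·12 + (1/4)·(-11) + (1/2)·(-21/2) = -5.

(-2, -5)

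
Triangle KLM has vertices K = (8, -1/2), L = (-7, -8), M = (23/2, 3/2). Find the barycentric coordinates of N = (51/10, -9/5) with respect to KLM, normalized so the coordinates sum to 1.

(1/15, 1/3, 3/5)

Signed area of the reference triangle: [KLM] = ½·(8·(-8−(3/2)) + (-7)·(3/2−(-1/2)) + (23/2)·(-1/2−(-8))) = ½·(-76 − 14 + 345/4) = -15/8.
[NLM] = ½·((51/10)·(-8−(3/2)) + (-7)·(3/2−(-9/5)) + (23/2)·(-9/5−(-8))) = ½·(-969/20 − 231/10 + 713/10) = -1/8, so the K-coordinate is (-1/8)/(-15/8) = 1/15.
[KNM] = ½·(8·(-9/5−(3/2)) + (51/10)·(3/2−(-1/2)) + (23/2)·(-1/2−(-9/5))) = ½·(-132/5 + 51/5 + 299/20) = -5/8, so the L-coordinate is 1/3.
[KLN] = ½·(8·(-8−(-9/5)) + (-7)·(-9/5−(-1/2)) + (51/10)·(-1/2−(-8))) = ½·(-248/5 + 91/10 + 153/4) = -9/8, so the M-coordinate is 3/5.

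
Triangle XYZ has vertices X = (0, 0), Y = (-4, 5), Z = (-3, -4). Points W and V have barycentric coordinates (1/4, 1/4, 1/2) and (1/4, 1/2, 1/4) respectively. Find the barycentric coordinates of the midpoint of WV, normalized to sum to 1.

Since both coordinate triples sum to 1, the midpoint's barycentrics are the componentwise average.
(1/4+1/4)/2 = 1/4; similarly 3/8 and 3/8.

(1/4, 3/8, 3/8)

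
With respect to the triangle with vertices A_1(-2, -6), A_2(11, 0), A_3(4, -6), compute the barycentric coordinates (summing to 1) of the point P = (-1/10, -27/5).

(4/5, 1/10, 1/10)

Signed area of the reference triangle: [A_1A_2A_3] = ½·((-2)·(0−(-6)) + 11·(-6−(-6)) + 4·(-6−0)) = ½·(-12 + 0 − 24) = -18.
[PA_2A_3] = ½·((-1/10)·(0−(-6)) + 11·(-6−(-27/5)) + 4·(-27/5−0)) = ½·(-3/5 − 33/5 − 108/5) = -72/5, so the A_1-coordinate is (-72/5)/(-18) = 4/5.
[A_1PA_3] = ½·((-2)·(-27/5−(-6)) + (-1/10)·(-6−(-6)) + 4·(-6−(-27/5))) = ½·(-6/5 + 0 − 12/5) = -9/5, so the A_2-coordinate is 1/10.
[A_1A_2P] = ½·((-2)·(0−(-27/5)) + 11·(-27/5−(-6)) + (-1/10)·(-6−0)) = ½·(-54/5 + 33/5 + 3/5) = -9/5, so the A_3-coordinate is 1/10.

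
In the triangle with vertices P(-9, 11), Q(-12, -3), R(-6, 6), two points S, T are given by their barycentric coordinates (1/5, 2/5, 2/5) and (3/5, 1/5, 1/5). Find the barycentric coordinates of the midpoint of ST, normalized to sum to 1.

Since both coordinate triples sum to 1, the midpoint's barycentrics are the componentwise average.
(1/5+3/5)/2 = 2/5; similarly 3/10 and 3/10.

(2/5, 3/10, 3/10)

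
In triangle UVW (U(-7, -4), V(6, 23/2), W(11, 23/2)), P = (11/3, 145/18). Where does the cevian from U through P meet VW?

(47/7, 23/2)

Barycentric coordinates of P with respect to UVW: (2/9, 2/3, 1/9).
On side VW the U-coordinate is zero; dropping P's U-weight 2/9 and renormalizing the remaining 2/3 : 1/9 gives weights 6/7, 1/7 on V, W.
Q = (6/7)·(6, 23/2) + (1/7)·(11, 23/2) = (47/7, 23/2).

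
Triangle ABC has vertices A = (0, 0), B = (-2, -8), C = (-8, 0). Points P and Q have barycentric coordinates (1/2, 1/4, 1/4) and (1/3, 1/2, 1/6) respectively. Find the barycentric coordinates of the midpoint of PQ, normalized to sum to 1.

(5/12, 3/8, 5/24)

Since both coordinate triples sum to 1, the midpoint's barycentrics are the componentwise average.
(1/2+1/3)/2 = 5/12; similarly 3/8 and 5/24.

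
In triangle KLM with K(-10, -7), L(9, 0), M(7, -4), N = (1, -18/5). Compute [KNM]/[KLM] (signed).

[KLM] = ½·((-10)·(0−(-4)) + 9·(-4−(-7)) + 7·(-7−0)) = ½·(-40 + 27 − 49) = -31.
[KNM] = ½·((-10)·(-18/5−(-4)) + 1·(-4−(-7)) + 7·(-7−(-18/5))) = ½·(-4 + 3 − 119/5) = -62/5, so the ratio is (-62/5)/(-31) = 2/5.

2/5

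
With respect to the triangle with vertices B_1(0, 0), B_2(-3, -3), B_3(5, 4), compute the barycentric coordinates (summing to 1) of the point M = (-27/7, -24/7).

Signed area of the reference triangle: [B_1B_2B_3] = ½·(0·(-3−4) + (-3)·(4−0) + 5·(0−(-3))) = ½·(0 − 12 + 15) = 3/2.
[MB_2B_3] = ½·((-27/7)·(-3−4) + (-3)·(4−(-24/7)) + 5·(-24/7−(-3))) = ½·(27 − 156/7 − 15/7) = 9/7, so the B_1-coordinate is (9/7)/(3/2) = 6/7.
[B_1MB_3] = ½·(0·(-24/7−4) + (-27/7)·(4−0) + 5·(0−(-24/7))) = ½·(0 − 108/7 + 120/7) = 6/7, so the B_2-coordinate is 4/7.
[B_1B_2M] = ½·(0·(-3−(-24/7)) + (-3)·(-24/7−0) + (-27/7)·(0−(-3))) = ½·(0 + 72/7 − 81/7) = -9/14, so the B_3-coordinate is -3/7.
Check: 6/7 + 4/7 − 3/7 = 1.

(6/7, 4/7, -3/7)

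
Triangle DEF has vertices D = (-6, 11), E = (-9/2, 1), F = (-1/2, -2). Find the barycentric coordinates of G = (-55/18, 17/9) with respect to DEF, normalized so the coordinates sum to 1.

(2/9, 1/3, 4/9)

Signed area of the reference triangle: [DEF] = ½·((-6)·(1−(-2)) + (-9/2)·(-2−11) + (-1/2)·(11−1)) = ½·(-18 + 117/2 − 5) = 71/4.
[GEF] = ½·((-55/18)·(1−(-2)) + (-9/2)·(-2−(17/9)) + (-1/2)·(17/9−1)) = ½·(-55/6 + 35/2 − 4/9) = 71/18, so the D-coordinate is (71/18)/(71/4) = 2/9.
[DGF] = ½·((-6)·(17/9−(-2)) + (-55/18)·(-2−11) + (-1/2)·(11−(17/9))) = ½·(-70/3 + 715/18 − 41/9) = 71/12, so the E-coordinate is 1/3.
[DEG] = ½·((-6)·(1−(17/9)) + (-9/2)·(17/9−11) + (-55/18)·(11−1)) = ½·(16/3 + 41 − 275/9) = 71/9, so the F-coordinate is 4/9.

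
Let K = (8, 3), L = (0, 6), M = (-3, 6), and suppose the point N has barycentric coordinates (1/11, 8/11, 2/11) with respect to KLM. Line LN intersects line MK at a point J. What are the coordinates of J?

Line LN meets MK where the L-coordinate vanishes; zeroing N's L-weight and renormalizing leaves M, K-weights 2/11 : 1/11 → (2/3, 1/3).
So J = (2/3)·M + (1/3)·K = (2/3, 5).

(2/3, 5)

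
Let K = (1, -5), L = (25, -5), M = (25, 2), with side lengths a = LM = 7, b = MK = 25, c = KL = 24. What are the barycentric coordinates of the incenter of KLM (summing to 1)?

The incenter has barycentric coordinates proportional to the opposite side lengths: (7 : 25 : 24).
Normalizing by 7+25+24 = 56 gives (1/8, 25/56, 3/7).

(1/8, 25/56, 3/7)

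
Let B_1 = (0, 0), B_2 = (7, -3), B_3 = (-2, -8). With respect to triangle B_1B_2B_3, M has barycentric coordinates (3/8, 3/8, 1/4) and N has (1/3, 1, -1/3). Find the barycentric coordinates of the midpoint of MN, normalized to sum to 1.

(17/48, 11/16, -1/24)

Since both coordinate triples sum to 1, the midpoint's barycentrics are the componentwise average.
(3/8+1/3)/2 = 17/48; similarly 11/16 and -1/24.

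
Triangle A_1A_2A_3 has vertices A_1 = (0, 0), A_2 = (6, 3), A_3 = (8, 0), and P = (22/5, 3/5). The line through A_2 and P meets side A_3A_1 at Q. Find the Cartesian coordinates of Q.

(4, 0)

Barycentric coordinates of P with respect to A_1A_2A_3: (2/5, 1/5, 2/5).
On side A_3A_1 the A_2-coordinate is zero; dropping P's A_2-weight 1/5 and renormalizing the remaining 2/5 : 2/5 gives weights 1/2, 1/2 on A_3, A_1.
Q = (1/2)·(8, 0) + (1/2)·(0, 0) = (4, 0).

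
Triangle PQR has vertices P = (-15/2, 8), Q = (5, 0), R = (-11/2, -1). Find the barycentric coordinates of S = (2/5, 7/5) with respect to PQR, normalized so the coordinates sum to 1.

(1/5, 3/5, 1/5)

Signed area of the reference triangle: [PQR] = ½·((-15/2)·(0−(-1)) + 5·(-1−8) + (-11/2)·(8−0)) = ½·(-15/2 − 45 − 44) = -193/4.
[SQR] = ½·((2/5)·(0−(-1)) + 5·(-1−(7/5)) + (-11/2)·(7/5−0)) = ½·(2/5 − 12 − 77/10) = -193/20, so the P-coordinate is (-193/20)/(-193/4) = 1/5.
[PSR] = ½·((-15/2)·(7/5−(-1)) + (2/5)·(-1−8) + (-11/2)·(8−(7/5))) = ½·(-18 − 18/5 − 363/10) = -579/20, so the Q-coordinate is 3/5.
[PQS] = ½·((-15/2)·(0−(7/5)) + 5·(7/5−8) + (2/5)·(8−0)) = ½·(21/2 − 33 + 16/5) = -193/20, so the R-coordinate is 1/5.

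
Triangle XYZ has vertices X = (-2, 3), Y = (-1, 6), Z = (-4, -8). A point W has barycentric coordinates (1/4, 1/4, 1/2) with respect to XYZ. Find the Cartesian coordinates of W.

W = (1/4)·X + (1/4)·Y + (1/2)·Z.
x-coordinate: (1/4)·(-2) + (1/4)·(-1) + (1/2)·(-4) = -11/4.
y-coordinate: (1/4)·3 + (1/4)·6 + (1/2)·(-8) = -7/4.

(-11/4, -7/4)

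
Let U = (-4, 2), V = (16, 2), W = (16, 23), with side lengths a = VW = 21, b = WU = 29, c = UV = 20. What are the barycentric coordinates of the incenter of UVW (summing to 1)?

(3/10, 29/70, 2/7)

The incenter has barycentric coordinates proportional to the opposite side lengths: (21 : 29 : 20).
Normalizing by 21+29+20 = 70 gives (3/10, 29/70, 2/7).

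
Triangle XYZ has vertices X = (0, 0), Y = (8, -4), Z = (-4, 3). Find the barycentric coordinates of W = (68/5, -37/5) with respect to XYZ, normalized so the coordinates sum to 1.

Signed area of the reference triangle: [XYZ] = ½·(0·(-4−3) + 8·(3−0) + (-4)·(0−(-4))) = ½·(0 + 24 − 16) = 4.
[WYZ] = ½·((68/5)·(-4−3) + 8·(3−(-37/5)) + (-4)·(-37/5−(-4))) = ½·(-476/5 + 416/5 + 68/5) = 4/5, so the X-coordinate is (4/5)/4 = 1/5.
[XWZ] = ½·(0·(-37/5−3) + (68/5)·(3−0) + (-4)·(0−(-37/5))) = ½·(0 + 204/5 − 148/5) = 28/5, so the Y-coordinate is 7/5.
[XYW] = ½·(0·(-4−(-37/5)) + 8·(-37/5−0) + (68/5)·(0−(-4))) = ½·(0 − 296/5 + 272/5) = -12/5, so the Z-coordinate is -3/5.
Check: 1/5 + 7/5 − 3/5 = 1.

(1/5, 7/5, -3/5)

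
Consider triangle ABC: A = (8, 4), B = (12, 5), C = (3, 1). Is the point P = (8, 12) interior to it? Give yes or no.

Barycentric coordinates of P: (79/7, -40/7, -32/7).
The three coordinates are positive, negative, negative; a point is interior exactly when all three are positive.

no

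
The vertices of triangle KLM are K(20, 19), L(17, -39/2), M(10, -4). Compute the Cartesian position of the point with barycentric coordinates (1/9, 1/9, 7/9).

N = (1/9)·K + (1/9)·L + (7/9)·M.
x-coordinate: (1/9)·20 + (1/9)·17 + (7/9)·10 = 107/9.
y-coordinate: (1/9)·19 + (1/9)·(-39/2) + (7/9)·(-4) = -19/6.

(107/9, -19/6)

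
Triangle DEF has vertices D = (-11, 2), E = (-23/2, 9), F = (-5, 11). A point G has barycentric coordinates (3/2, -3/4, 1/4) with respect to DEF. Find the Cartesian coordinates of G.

G = (3/2)·D + (-3/4)·E + (1/4)·F.
x-coordinate: (3/2)·(-11) + (-3/4)·(-23/2) + (1/4)·(-5) = -73/8.
y-coordinate: (3/2)·2 + (-3/4)·9 + (1/4)·11 = -1.

(-73/8, -1)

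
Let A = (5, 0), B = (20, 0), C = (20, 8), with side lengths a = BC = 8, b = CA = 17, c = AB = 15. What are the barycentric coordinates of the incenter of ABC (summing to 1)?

The incenter has barycentric coordinates proportional to the opposite side lengths: (8 : 17 : 15).
Normalizing by 8+17+15 = 40 gives (1/5, 17/40, 3/8).

(1/5, 17/40, 3/8)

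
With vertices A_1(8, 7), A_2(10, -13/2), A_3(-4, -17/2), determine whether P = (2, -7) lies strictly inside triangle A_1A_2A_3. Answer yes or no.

yes

Barycentric coordinates of P: (9/193, 75/193, 109/193).
The three coordinates are positive, positive, positive; a point is interior exactly when all three are positive.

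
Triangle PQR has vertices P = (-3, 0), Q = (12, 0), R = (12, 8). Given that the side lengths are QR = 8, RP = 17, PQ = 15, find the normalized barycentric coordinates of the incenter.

The incenter has barycentric coordinates proportional to the opposite side lengths: (8 : 17 : 15).
Normalizing by 8+17+15 = 40 gives (1/5, 17/40, 3/8).

(1/5, 17/40, 3/8)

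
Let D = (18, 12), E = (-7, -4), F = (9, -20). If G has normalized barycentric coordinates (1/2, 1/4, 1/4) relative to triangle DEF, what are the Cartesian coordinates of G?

G = (1/2)·D + (1/4)·E + (1/4)·F.
x-coordinate: (1/2)·18 + (1/4)·(-7) + (1/4)·9 = 19/2.
y-coordinate: (1/2)·12 + (1/4)·(-4) + (1/4)·(-20) = 0.

(19/2, 0)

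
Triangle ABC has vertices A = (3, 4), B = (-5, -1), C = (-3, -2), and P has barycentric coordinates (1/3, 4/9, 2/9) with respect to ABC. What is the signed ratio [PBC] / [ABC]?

The signed ratio [PBC]/[ABC] equals the barycentric coordinate of P at vertex A, which is 1/3.

1/3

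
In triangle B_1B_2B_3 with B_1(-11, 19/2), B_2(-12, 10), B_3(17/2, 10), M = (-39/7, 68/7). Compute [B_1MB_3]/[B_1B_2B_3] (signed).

[B_1B_2B_3] = ½·((-11)·(10−10) + (-12)·(10−(19/2)) + (17/2)·(19/2−10)) = ½·(0 − 6 − 17/4) = -41/8.
[B_1MB_3] = ½·((-11)·(68/7−10) + (-39/7)·(10−(19/2)) + (17/2)·(19/2−(68/7))) = ½·(22/7 − 39/14 − 51/28) = -41/56, so the ratio is (-41/56)/(-41/8) = 1/7.

1/7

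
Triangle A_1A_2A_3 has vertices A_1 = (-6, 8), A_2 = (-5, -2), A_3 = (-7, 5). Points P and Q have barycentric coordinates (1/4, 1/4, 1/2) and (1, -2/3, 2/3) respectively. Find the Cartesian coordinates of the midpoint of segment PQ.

(-163/24, 25/3)

Barycentric coordinates of the midpoint are the average: (5/8, -5/24, 7/12).
Converting: (5/8)·A_1 + (-5/24)·A_2 + (7/12)·A_3 = (-163/24, 25/3).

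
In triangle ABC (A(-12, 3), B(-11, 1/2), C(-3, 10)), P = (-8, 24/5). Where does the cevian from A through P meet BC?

Barycentric coordinates of P with respect to ABC: (1/5, 2/5, 2/5).
On side BC the A-coordinate is zero; dropping P's A-weight 1/5 and renormalizing the remaining 2/5 : 2/5 gives weights 1/2, 1/2 on B, C.
Q = (1/2)·(-11, 1/2) + (1/2)·(-3, 10) = (-7, 21/4).

(-7, 21/4)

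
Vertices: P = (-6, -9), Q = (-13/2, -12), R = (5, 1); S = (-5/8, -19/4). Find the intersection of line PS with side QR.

(7/6, -10/3)

Barycentric coordinates of S with respect to PQR: (1/4, 1/4, 1/2).
On side QR the P-coordinate is zero; dropping S's P-weight 1/4 and renormalizing the remaining 1/4 : 1/2 gives weights 1/3, 2/3 on Q, R.
T = (1/3)·(-13/2, -12) + (2/3)·(5, 1) = (7/6, -10/3).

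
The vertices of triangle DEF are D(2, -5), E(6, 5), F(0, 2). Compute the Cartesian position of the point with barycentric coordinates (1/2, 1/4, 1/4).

G = (1/2)·D + (1/4)·E + (1/4)·F.
x-coordinate: (1/2)·2 + (1/4)·6 + (1/4)·0 = 5/2.
y-coordinate: (1/2)·(-5) + (1/4)·5 + (1/4)·2 = -3/4.

(5/2, -3/4)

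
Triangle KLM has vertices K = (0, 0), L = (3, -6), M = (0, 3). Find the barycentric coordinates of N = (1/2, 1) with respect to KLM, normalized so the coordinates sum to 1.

Signed area of the reference triangle: [KLM] = ½·(0·(-6−3) + 3·(3−0) + 0·(0−(-6))) = ½·(0 + 9 + 0) = 9/2.
[NLM] = ½·((1/2)·(-6−3) + 3·(3−1) + 0·(1−(-6))) = ½·(-9/2 + 6 + 0) = 3/4, so the K-coordinate is (3/4)/(9/2) = 1/6.
[KNM] = ½·(0·(1−3) + (1/2)·(3−0) + 0·(0−1)) = ½·(0 + 3/2 + 0) = 3/4, so the L-coordinate is 1/6.
[KLN] = ½·(0·(-6−1) + 3·(1−0) + (1/2)·(0−(-6))) = ½·(0 + 3 + 3) = 3, so the M-coordinate is 2/3.

(1/6, 1/6, 2/3)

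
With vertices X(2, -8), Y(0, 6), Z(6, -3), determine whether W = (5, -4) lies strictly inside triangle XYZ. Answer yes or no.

Barycentric coordinates of W: (5/22, 1/66, 25/33).
The three coordinates are positive, positive, positive; a point is interior exactly when all three are positive.

yes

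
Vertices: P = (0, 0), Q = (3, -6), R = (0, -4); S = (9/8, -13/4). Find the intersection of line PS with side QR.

(9/5, -26/5)

Barycentric coordinates of S with respect to PQR: (3/8, 3/8, 1/4).
On side QR the P-coordinate is zero; dropping S's P-weight 3/8 and renormalizing the remaining 3/8 : 1/4 gives weights 3/5, 2/5 on Q, R.
T = (3/5)·(3, -6) + (2/5)·(0, -4) = (9/5, -26/5).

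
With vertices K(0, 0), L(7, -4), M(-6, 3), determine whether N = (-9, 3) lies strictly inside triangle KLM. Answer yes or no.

Barycentric coordinates of N: (-7, 3, 5).
The three coordinates are negative, positive, positive; a point is interior exactly when all three are positive.

no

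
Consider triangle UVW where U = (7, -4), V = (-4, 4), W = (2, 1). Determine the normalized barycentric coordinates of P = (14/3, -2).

Signed area of the reference triangle: [UVW] = ½·(7·(4−1) + (-4)·(1−(-4)) + 2·(-4−4)) = ½·(21 − 20 − 16) = -15/2.
[PVW] = ½·((14/3)·(4−1) + (-4)·(1−(-2)) + 2·(-2−4)) = ½·(14 − 12 − 12) = -5, so the U-coordinate is (-5)/(-15/2) = 2/3.
[UPW] = ½·(7·(-2−1) + (14/3)·(1−(-4)) + 2·(-4−(-2))) = ½·(-21 + 70/3 − 4) = -5/6, so the V-coordinate is 1/9.
[UVP] = ½·(7·(4−(-2)) + (-4)·(-2−(-4)) + (14/3)·(-4−4)) = ½·(42 − 8 − 112/3) = -5/3, so the W-coordinate is 2/9.

(2/3, 1/9, 2/9)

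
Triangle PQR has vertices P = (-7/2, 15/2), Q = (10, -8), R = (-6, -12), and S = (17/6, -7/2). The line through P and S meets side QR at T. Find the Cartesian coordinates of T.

(6, -9)

Barycentric coordinates of S with respect to PQR: (1/3, 1/2, 1/6).
On side QR the P-coordinate is zero; dropping S's P-weight 1/3 and renormalizing the remaining 1/2 : 1/6 gives weights 3/4, 1/4 on Q, R.
T = (3/4)·(10, -8) + (1/4)·(-6, -12) = (6, -9).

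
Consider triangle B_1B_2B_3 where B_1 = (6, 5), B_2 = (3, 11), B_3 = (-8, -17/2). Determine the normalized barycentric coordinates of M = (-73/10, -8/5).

Signed area of the reference triangle: [B_1B_2B_3] = ½·(6·(11−(-17/2)) + 3·(-17/2−5) + (-8)·(5−11)) = ½·(117 − 81/2 + 48) = 249/4.
[MB_2B_3] = ½·((-73/10)·(11−(-17/2)) + 3·(-17/2−(-8/5)) + (-8)·(-8/5−11)) = ½·(-2847/20 − 207/10 + 504/5) = -249/8, so the B_1-coordinate is (-249/8)/(249/4) = -1/2.
[B_1MB_3] = ½·(6·(-8/5−(-17/2)) + (-73/10)·(-17/2−5) + (-8)·(5−(-8/5))) = ½·(207/5 + 1971/20 − 264/5) = 1743/40, so the B_2-coordinate is 7/10.
[B_1B_2M] = ½·(6·(11−(-8/5)) + 3·(-8/5−5) + (-73/10)·(5−11)) = ½·(378/5 − 99/5 + 219/5) = 249/5, so the B_3-coordinate is 4/5.
Check: -1/2 + 7/10 + 4/5 = 1.

(-1/2, 7/10, 4/5)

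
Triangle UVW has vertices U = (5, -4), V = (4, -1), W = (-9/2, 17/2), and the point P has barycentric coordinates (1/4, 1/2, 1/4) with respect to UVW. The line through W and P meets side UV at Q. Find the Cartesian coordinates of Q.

Line WP meets UV where the W-coordinate vanishes; zeroing P's W-weight and renormalizing leaves U, V-weights 1/4 : 1/2 → (1/3, 2/3).
So Q = (1/3)·U + (2/3)·V = (13/3, -2).

(13/3, -2)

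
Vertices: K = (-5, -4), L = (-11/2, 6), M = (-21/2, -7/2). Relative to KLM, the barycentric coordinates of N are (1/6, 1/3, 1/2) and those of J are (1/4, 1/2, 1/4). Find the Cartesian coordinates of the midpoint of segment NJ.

(-349/48, 17/48)

Barycentric coordinates of the midpoint are the average: (5/24, 5/12, 3/8).
Converting: (5/24)·K + (5/12)·L + (3/8)·M = (-349/48, 17/48).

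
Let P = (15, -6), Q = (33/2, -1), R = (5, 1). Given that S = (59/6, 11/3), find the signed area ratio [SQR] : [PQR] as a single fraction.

[PQR] = ½·(15·(-1−1) + (33/2)·(1−(-6)) + 5·(-6−(-1))) = ½·(-30 + 231/2 − 25) = 121/4.
[SQR] = ½·((59/6)·(-1−1) + (33/2)·(1−(11/3)) + 5·(11/3−(-1))) = ½·(-59/3 − 44 + 70/3) = -121/6, so the ratio is (-121/6)/(121/4) = -2/3.

-2/3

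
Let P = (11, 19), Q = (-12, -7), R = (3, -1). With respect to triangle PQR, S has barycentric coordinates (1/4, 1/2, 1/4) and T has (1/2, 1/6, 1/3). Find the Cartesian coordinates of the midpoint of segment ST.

(1, 9/2)

Barycentric coordinates of the midpoint are the average: (3/8, 1/3, 7/24).
Converting: (3/8)·P + (1/3)·Q + (7/24)·R = (1, 9/2).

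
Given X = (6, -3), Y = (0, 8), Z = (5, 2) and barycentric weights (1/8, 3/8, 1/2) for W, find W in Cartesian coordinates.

(13/4, 29/8)

W = (1/8)·X + (3/8)·Y + (1/2)·Z.
x-coordinate: (1/8)·6 + (3/8)·0 + (1/2)·5 = 13/4.
y-coordinate: (1/8)·(-3) + (3/8)·8 + (1/2)·2 = 29/8.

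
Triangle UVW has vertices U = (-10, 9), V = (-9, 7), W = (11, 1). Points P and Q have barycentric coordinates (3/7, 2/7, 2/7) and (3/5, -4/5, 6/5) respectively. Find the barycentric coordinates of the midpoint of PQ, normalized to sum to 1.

Since both coordinate triples sum to 1, the midpoint's barycentrics are the componentwise average.
(3/7+3/5)/2 = 18/35; similarly -9/35 and 26/35.

(18/35, -9/35, 26/35)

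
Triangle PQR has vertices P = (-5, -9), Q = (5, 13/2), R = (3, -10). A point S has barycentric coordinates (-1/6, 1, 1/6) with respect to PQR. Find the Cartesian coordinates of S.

(19/3, 19/3)

S = (-1/6)·P + 1·Q + (1/6)·R.
x-coordinate: (-1/6)·(-5) + 1·5 + (1/6)·3 = 19/3.
y-coordinate: (-1/6)·(-9) + 1·(13/2) + (1/6)·(-10) = 19/3.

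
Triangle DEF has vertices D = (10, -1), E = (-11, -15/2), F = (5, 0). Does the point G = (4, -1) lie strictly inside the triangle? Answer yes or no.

Barycentric coordinates of G: (17/107, 12/107, 78/107).
The three coordinates are positive, positive, positive; a point is interior exactly when all three are positive.

yes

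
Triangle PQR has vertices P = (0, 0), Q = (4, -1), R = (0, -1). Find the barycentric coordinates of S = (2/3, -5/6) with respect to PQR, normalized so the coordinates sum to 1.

Signed area of the reference triangle: [PQR] = ½·(0·(-1−(-1)) + 4·(-1−0) + 0·(0−(-1))) = ½·(0 − 4 + 0) = -2.
[SQR] = ½·((2/3)·(-1−(-1)) + 4·(-1−(-5/6)) + 0·(-5/6−(-1))) = ½·(0 − 2/3 + 0) = -1/3, so the P-coordinate is (-1/3)/(-2) = 1/6.
[PSR] = ½·(0·(-5/6−(-1)) + (2/3)·(-1−0) + 0·(0−(-5/6))) = ½·(0 − 2/3 + 0) = -1/3, so the Q-coordinate is 1/6.
[PQS] = ½·(0·(-1−(-5/6)) + 4·(-5/6−0) + (2/3)·(0−(-1))) = ½·(0 − 10/3 + 2/3) = -4/3, so the R-coordinate is 2/3.

(1/6, 1/6, 2/3)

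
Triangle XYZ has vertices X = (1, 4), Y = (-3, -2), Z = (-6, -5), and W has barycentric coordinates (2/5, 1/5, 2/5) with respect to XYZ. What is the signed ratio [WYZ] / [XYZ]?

The signed ratio [WYZ]/[XYZ] equals the barycentric coordinate of W at vertex X, which is 2/5.

2/5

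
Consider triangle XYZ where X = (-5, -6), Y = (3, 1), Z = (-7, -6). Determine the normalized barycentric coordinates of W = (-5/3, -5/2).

(1/6, 1/2, 1/3)

Signed area of the reference triangle: [XYZ] = ½·((-5)·(1−(-6)) + 3·(-6−(-6)) + (-7)·(-6−1)) = ½·(-35 + 0 + 49) = 7.
[WYZ] = ½·((-5/3)·(1−(-6)) + 3·(-6−(-5/2)) + (-7)·(-5/2−1)) = ½·(-35/3 − 21/2 + 49/2) = 7/6, so the X-coordinate is (7/6)/7 = 1/6.
[XWZ] = ½·((-5)·(-5/2−(-6)) + (-5/3)·(-6−(-6)) + (-7)·(-6−(-5/2))) = ½·(-35/2 + 0 + 49/2) = 7/2, so the Y-coordinate is 1/2.
[XYW] = ½·((-5)·(1−(-5/2)) + 3·(-5/2−(-6)) + (-5/3)·(-6−1)) = ½·(-35/2 + 21/2 + 35/3) = 7/3, so the Z-coordinate is 1/3.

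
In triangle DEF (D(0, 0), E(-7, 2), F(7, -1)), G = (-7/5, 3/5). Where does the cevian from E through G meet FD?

Barycentric coordinates of G with respect to DEF: (2/5, 2/5, 1/5).
On side FD the E-coordinate is zero; dropping G's E-weight 2/5 and renormalizing the remaining 1/5 : 2/5 gives weights 1/3, 2/3 on F, D.
H = (1/3)·(7, -1) + (2/3)·(0, 0) = (7/3, -1/3).

(7/3, -1/3)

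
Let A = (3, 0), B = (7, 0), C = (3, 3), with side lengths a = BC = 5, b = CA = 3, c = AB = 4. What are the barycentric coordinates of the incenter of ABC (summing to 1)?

(5/12, 1/4, 1/3)

The incenter has barycentric coordinates proportional to the opposite side lengths: (5 : 3 : 4).
Normalizing by 5+3+4 = 12 gives (5/12, 1/4, 1/3).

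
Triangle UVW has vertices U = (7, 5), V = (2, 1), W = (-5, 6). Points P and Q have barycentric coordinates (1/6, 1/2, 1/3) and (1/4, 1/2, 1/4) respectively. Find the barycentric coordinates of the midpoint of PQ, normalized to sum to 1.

Since both coordinate triples sum to 1, the midpoint's barycentrics are the componentwise average.
(1/6+1/4)/2 = 5/24; similarly 1/2 and 7/24.

(5/24, 1/2, 7/24)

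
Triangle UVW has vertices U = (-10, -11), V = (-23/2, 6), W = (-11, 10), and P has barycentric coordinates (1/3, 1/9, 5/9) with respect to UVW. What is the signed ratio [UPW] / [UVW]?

The signed ratio [UPW]/[UVW] equals the barycentric coordinate of P at vertex V, which is 1/9.

1/9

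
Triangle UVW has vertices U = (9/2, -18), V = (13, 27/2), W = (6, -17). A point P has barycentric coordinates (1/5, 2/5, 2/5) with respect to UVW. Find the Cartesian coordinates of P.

P = (1/5)·U + (2/5)·V + (2/5)·W.
x-coordinate: (1/5)·(9/2) + (2/5)·13 + (2/5)·6 = 17/2.
y-coordinate: (1/5)·(-18) + (2/5)·(27/2) + (2/5)·(-17) = -5.

(17/2, -5)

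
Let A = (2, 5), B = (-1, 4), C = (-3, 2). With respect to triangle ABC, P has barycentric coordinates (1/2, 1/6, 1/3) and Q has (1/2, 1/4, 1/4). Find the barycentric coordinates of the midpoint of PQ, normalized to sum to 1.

Since both coordinate triples sum to 1, the midpoint's barycentrics are the componentwise average.
(1/2+1/2)/2 = 1/2; similarly 5/24 and 7/24.

(1/2, 5/24, 7/24)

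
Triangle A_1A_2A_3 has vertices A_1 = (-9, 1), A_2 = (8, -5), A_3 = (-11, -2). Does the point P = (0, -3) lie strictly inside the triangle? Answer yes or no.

Barycentric coordinates of P: (2/9, 5/9, 2/9).
The three coordinates are positive, positive, positive; a point is interior exactly when all three are positive.

yes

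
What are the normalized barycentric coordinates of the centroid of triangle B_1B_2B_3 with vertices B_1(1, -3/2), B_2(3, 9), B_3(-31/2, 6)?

(1/3, 1/3, 1/3)

The centroid is the average of the vertices, so each weight is 1/3.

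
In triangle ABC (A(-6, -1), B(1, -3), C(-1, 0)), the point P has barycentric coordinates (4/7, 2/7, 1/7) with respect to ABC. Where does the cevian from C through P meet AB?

(-11/3, -5/3)

Line CP meets AB where the C-coordinate vanishes; zeroing P's C-weight and renormalizing leaves A, B-weights 4/7 : 2/7 → (2/3, 1/3).
So Q = (2/3)·A + (1/3)·B = (-11/3, -5/3).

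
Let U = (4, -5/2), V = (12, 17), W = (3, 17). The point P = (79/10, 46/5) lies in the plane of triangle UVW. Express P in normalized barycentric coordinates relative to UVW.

Signed area of the reference triangle: [UVW] = ½·(4·(17−17) + 12·(17−(-5/2)) + 3·(-5/2−17)) = ½·(0 + 234 − 117/2) = 351/4.
[PVW] = ½·((79/10)·(17−17) + 12·(17−(46/5)) + 3·(46/5−17)) = ½·(0 + 468/5 − 117/5) = 351/10, so the U-coordinate is (351/10)/(351/4) = 2/5.
[UPW] = ½·(4·(46/5−17) + (79/10)·(17−(-5/2)) + 3·(-5/2−(46/5))) = ½·(-156/5 + 3081/20 − 351/10) = 351/8, so the V-coordinate is 1/2.
[UVP] = ½·(4·(17−(46/5)) + 12·(46/5−(-5/2)) + (79/10)·(-5/2−17)) = ½·(156/5 + 702/5 − 3081/20) = 351/40, so the W-coordinate is 1/10.

(2/5, 1/2, 1/10)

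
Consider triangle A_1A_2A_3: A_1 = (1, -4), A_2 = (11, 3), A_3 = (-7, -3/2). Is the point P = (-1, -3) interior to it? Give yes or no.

Barycentric coordinates of P: (2/3, 1/27, 8/27).
The three coordinates are positive, positive, positive; a point is interior exactly when all three are positive.

yes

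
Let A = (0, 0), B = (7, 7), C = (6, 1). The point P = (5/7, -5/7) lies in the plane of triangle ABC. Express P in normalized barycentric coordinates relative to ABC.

(6/7, -1/7, 2/7)

Signed area of the reference triangle: [ABC] = ½·(0·(7−1) + 7·(1−0) + 6·(0−7)) = ½·(0 + 7 − 42) = -35/2.
[PBC] = ½·((5/7)·(7−1) + 7·(1−(-5/7)) + 6·(-5/7−7)) = ½·(30/7 + 12 − 324/7) = -15, so the A-coordinate is (-15)/(-35/2) = 6/7.
[APC] = ½·(0·(-5/7−1) + (5/7)·(1−0) + 6·(0−(-5/7))) = ½·(0 + 5/7 + 30/7) = 5/2, so the B-coordinate is -1/7.
[ABP] = ½·(0·(7−(-5/7)) + 7·(-5/7−0) + (5/7)·(0−7)) = ½·(0 − 5 − 5) = -5, so the C-coordinate is 2/7.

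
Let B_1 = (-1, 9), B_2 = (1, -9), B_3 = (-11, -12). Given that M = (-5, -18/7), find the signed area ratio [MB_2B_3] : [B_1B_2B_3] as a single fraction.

[B_1B_2B_3] = ½·((-1)·(-9−(-12)) + 1·(-12−9) + (-11)·(9−(-9))) = ½·(-3 − 21 − 198) = -111.
[MB_2B_3] = ½·((-5)·(-9−(-12)) + 1·(-12−(-18/7)) + (-11)·(-18/7−(-9))) = ½·(-15 − 66/7 − 495/7) = -333/7, so the ratio is (-333/7)/(-111) = 3/7.

3/7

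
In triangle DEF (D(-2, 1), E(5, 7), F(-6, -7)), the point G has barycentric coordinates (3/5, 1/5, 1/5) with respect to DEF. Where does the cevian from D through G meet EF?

(-1/2, 0)

Line DG meets EF where the D-coordinate vanishes; zeroing G's D-weight and renormalizing leaves E, F-weights 1/5 : 1/5 → (1/2, 1/2).
So H = (1/2)·E + (1/2)·F = (-1/2, 0).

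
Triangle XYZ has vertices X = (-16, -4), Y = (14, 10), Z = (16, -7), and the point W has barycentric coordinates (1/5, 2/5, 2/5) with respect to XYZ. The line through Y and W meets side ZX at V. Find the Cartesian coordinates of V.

Line YW meets ZX where the Y-coordinate vanishes; zeroing W's Y-weight and renormalizing leaves Z, X-weights 2/5 : 1/5 → (2/3, 1/3).
So V = (2/3)·Z + (1/3)·X = (16/3, -6).

(16/3, -6)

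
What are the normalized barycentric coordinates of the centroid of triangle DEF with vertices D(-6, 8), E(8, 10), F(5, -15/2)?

(1/3, 1/3, 1/3)

The centroid is the average of the vertices, so each weight is 1/3.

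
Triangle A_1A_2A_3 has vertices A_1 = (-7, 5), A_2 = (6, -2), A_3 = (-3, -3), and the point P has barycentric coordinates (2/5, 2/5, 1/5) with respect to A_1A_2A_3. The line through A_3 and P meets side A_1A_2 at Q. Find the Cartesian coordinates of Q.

Line A_3P meets A_1A_2 where the A_3-coordinate vanishes; zeroing P's A_3-weight and renormalizing leaves A_1, A_2-weights 2/5 : 2/5 → (1/2, 1/2).
So Q = (1/2)·A_1 + (1/2)·A_2 = (-1/2, 3/2).

(-1/2, 3/2)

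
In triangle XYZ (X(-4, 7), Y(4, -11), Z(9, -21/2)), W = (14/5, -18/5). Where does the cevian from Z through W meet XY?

Barycentric coordinates of W with respect to XYZ: (2/5, 1/5, 2/5).
On side XY the Z-coordinate is zero; dropping W's Z-weight 2/5 and renormalizing the remaining 2/5 : 1/5 gives weights 2/3, 1/3 on X, Y.
V = (2/3)·(-4, 7) + (1/3)·(4, -11) = (-4/3, 1).

(-4/3, 1)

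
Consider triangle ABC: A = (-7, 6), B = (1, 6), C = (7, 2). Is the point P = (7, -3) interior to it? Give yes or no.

no

Barycentric coordinates of P: (15/16, -35/16, 9/4).
The three coordinates are positive, negative, positive; a point is interior exactly when all three are positive.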